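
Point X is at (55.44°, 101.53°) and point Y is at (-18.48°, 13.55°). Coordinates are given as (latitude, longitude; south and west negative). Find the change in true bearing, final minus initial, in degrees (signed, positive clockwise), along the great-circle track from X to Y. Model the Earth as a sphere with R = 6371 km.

-41.9°

Initial bearing θ₁ = atan2(sin Δλ cos φ₂, cos φ₁ sin φ₂ − sin φ₁ cos φ₂ cos Δλ) = 257.66°
Final bearing θ₂ = (initial bearing from the destination back to the start) + 180° = 215.75°
Δθ = θ₂ − θ₁ = -41.9°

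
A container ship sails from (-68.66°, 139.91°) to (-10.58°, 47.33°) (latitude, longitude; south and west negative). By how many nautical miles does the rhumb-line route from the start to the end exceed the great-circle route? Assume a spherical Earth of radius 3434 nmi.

287 nmi

Great circle: cos σ = sin φ₁ sin φ₂ + cos φ₁ cos φ₂ cos Δλ,  σ = 1.4153 rad → d_gc = 4860.0 nmi
Rhumb line: Δψ = +1.4834, q = Δφ/Δψ = 0.6833, d_rh = R√(Δφ²+q²Δλ²) = 5147.3 nmi
Excess = 5147.3 − 4860.0 = 287.3 ≈ 287 nmi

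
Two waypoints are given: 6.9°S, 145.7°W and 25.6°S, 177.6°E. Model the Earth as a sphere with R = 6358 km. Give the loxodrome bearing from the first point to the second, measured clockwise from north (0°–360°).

241.9°

Meridional parts: M(φ₁)=-0.1207, M(φ₂)=-0.4625 → ΔM = -0.3417;  Δλ = -0.6405 rad
tan C = Δλ / ΔM = +1.8743 → C = 241.92°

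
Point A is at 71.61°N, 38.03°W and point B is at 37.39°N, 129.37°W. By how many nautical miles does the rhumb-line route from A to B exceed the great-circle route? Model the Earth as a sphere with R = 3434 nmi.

266 nmi

Great circle: cos σ = sin φ₁ sin φ₂ + cos φ₁ cos φ₂ cos Δλ,  σ = 0.9638 rad → d_gc = 3309.8 nmi
Rhumb line: Δψ = -1.1164, q = Δφ/Δψ = 0.5350, d_rh = R√(Δφ²+q²Δλ²) = 3575.4 nmi
Excess = 3575.4 − 3309.8 = 265.6 ≈ 266 nmi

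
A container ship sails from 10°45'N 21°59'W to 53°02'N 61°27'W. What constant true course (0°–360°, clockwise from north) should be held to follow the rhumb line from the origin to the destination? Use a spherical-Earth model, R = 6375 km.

322.8°

Δψ = ln[tan(π/4+φ₂/2)/tan(π/4+φ₁/2)] = +0.9071
Δλ = -0.6888 rad (taken the short way round)
course = atan2(Δλ, Δψ) = 322.79°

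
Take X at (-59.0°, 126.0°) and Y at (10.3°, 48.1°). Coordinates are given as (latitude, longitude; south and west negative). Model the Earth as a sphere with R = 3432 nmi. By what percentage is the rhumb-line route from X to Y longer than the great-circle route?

2.0%

Great circle: σ = 1.6179 rad → d_gc = Rσ = 5552.5 nmi
Rhumb: Δφ = +1.2095, Δλ = -1.3596, Δψ = +1.4633, q = Δφ/Δψ = 0.8266 → d_rh = R√(Δφ²+q²Δλ²) = 5666.3 nmi
Excess = (5666.3 − 5552.5) / 5552.5 = 113.8 / 5552.5 = 2.0495% ≈ 2.0%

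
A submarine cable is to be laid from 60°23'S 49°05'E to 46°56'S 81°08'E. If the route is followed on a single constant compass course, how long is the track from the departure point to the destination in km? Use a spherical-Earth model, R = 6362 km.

Rhumb course C = atan2(Δλ, Δψ) with Δψ = ln[tan(π/4+φ₂/2)/tan(π/4+φ₁/2)] = +0.4005, Δλ = +0.5594 → C = 54.40°
d = R·|Δφ| / |cos C| = 6362·0.23475 / 0.58214 = 2565 km

2565 km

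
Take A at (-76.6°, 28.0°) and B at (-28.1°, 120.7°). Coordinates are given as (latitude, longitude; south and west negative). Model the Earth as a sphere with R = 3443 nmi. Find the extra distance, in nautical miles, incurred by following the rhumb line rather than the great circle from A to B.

Great circle: cos σ = sin φ₁ sin φ₂ + cos φ₁ cos φ₂ cos Δλ,  σ = 1.1056 rad → d_gc = 3806.73 nmi
Rhumb line: Δψ = +1.6302, q = Δφ/Δψ = 0.5193, d_rh = R√(Δφ²+q²Δλ²) = 4106.18 nmi
Excess = 4106.18 − 3806.73 = 299.45 ≈ 299 nmi

299 nmi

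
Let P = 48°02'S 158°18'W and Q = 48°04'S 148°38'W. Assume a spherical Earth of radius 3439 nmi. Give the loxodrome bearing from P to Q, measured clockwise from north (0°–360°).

Δψ = ln[tan(π/4+φ₂/2)/tan(π/4+φ₁/2)] = -0.0009
Δλ = +0.1687 rad (taken the short way round)
course = atan2(Δλ, Δψ) = 90.30°

90.3°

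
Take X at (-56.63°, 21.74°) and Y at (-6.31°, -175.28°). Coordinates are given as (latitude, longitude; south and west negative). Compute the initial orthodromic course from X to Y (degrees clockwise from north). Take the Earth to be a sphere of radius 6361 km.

N = sin Δλ·cos φ₂ = +0.2909;  D = cos φ₁ sin φ₂ − sin φ₁ cos φ₂ cos Δλ = -0.8542
initial course = atan2(N, D) = 161.19°

161.2°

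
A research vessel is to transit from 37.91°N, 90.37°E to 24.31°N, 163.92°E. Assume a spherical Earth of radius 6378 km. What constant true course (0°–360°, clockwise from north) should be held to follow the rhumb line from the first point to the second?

102.2°

Δψ = ln[tan(π/4+φ₂/2)/tan(π/4+φ₁/2)] = -0.2784
Δλ = +1.2837 rad (taken the short way round)
course = atan2(Δλ, Δψ) = 102.24°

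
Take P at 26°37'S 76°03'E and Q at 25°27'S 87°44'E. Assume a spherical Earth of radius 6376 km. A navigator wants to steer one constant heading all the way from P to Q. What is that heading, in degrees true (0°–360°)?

Meridional parts: M(φ₁)=-0.4822, M(φ₂)=-0.4596 → ΔM = +0.0227;  Δλ = +0.2039 rad
tan C = Δλ / ΔM = +8.9980 → C = 83.66°

83.7°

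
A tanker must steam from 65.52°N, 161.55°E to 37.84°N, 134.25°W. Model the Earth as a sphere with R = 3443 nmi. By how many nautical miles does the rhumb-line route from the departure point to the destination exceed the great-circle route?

96 nmi

Great circle: cos σ = sin φ₁ sin φ₂ + cos φ₁ cos φ₂ cos Δλ,  σ = 0.7944 rad → d_gc = 2735.0 nmi
Rhumb line: Δψ = -0.8137, q = Δφ/Δψ = 0.5937, d_rh = R√(Δφ²+q²Δλ²) = 2830.7 nmi
Excess = 2830.7 − 2735.0 = 95.7 ≈ 96 nmi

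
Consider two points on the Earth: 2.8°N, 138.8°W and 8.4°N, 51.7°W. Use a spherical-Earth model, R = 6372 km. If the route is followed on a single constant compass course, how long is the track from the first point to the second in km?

Δψ = ln[tan(π/4+φ₂/2)/tan(π/4+φ₁/2)] = +0.0982;  Δφ = +0.0977 rad,  Δλ = +1.5202 rad
q = Δφ/Δψ = 0.9948
d = R·√(Δφ² + q²Δλ²) = 6372·1.51547 = 9657 km

9657 km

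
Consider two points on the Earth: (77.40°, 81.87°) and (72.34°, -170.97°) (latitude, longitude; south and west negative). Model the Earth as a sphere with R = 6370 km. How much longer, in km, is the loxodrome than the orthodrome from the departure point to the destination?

Great circle: cos σ = sin φ₁ sin φ₂ + cos φ₁ cos φ₂ cos Δλ,  σ = 0.4265 rad → d_gc = 2717.1 km
Rhumb line: Δψ = -0.3415, q = Δφ/Δψ = 0.2586, d_rh = R√(Δφ²+q²Δλ²) = 3131.7 km
Excess = 3131.7 − 2717.1 = 414.6 ≈ 415 km

415 km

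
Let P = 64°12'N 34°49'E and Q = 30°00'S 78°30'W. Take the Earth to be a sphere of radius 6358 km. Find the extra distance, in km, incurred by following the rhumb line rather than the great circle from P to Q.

545 km

Great circle: cos σ = sin φ₁ sin φ₂ + cos φ₁ cos φ₂ cos Δλ,  σ = 2.2135 rad → d_gc = 14073.3 km
Rhumb line: Δψ = -2.0232, q = Δφ/Δψ = 0.8126, d_rh = R√(Δφ²+q²Δλ²) = 14617.9 km
Excess = 14617.9 − 14073.3 = 544.6 ≈ 545 km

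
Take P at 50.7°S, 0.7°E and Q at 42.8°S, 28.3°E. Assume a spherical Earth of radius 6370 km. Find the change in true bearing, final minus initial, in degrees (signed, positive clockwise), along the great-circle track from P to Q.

At departure: θ₁ = atan2(sin Δλ cos φ₂, cos φ₁ sin φ₂ − sin φ₁ cos φ₂ cos Δλ) = 77.91°
At arrival: θ₂ = atan2(sin Δλ cos φ₁, −cos φ₂ sin φ₁ + sin φ₂ cos φ₁ cos Δλ) = 57.57°
Δθ = θ₂ − θ₁ = -20.3°

-20.3°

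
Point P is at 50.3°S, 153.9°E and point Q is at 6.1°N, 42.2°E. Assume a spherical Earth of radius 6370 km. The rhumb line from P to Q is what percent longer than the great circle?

Great circle: σ = 1.8929 rad → d_gc = Rσ = 12058.1 km
Rhumb: Δφ = +0.9844, Δλ = -1.9495, Δψ = +1.1255, q = Δφ/Δψ = 0.8746 → d_rh = R√(Δφ²+q²Δλ²) = 12541.2 km
Excess = (12541.2 − 12058.1) / 12058.1 = 483.1 / 12058.1 = 4.01% ≈ 4.0%

4.0%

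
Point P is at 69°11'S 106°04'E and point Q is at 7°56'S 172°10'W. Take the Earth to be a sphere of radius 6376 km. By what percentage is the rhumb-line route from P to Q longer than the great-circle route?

4.3%

Great circle: σ = 1.3904 rad → d_gc = Rσ = 8865.2 km
Rhumb: Δφ = +1.0690, Δλ = +1.4271, Δψ = +1.5556, q = Δφ/Δψ = 0.6872 → d_rh = R√(Δφ²+q²Δλ²) = 9249.7 km
Excess = (9249.7 − 8865.2) / 8865.2 = 384.5 / 8865.2 = 4.34% ≈ 4.3%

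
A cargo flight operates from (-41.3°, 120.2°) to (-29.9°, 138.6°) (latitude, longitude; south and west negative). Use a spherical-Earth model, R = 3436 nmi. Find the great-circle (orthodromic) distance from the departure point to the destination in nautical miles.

1124 nmi

Haversine: a = sin²(Δφ/2)+cos φ₁ cos φ₂ sin²(Δλ/2) = 0.02651;  σ = 2·atan2(√a,√(1−a))
σ = 18.742° → d = Rσ = 3436·0.32711 = 1124 nmi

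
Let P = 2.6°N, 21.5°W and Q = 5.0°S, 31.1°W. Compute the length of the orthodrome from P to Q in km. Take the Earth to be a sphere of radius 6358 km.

1358 km

cos σ = sin φ₁ sin φ₂ + cos φ₁ cos φ₂ cos Δλ
      = sin(2.60°)sin(-5.00°) + cos(2.60°)cos(-5.00°)cos(-9.60°) = 0.9773
σ = 12.237° → d = Rσ = 6358·0.21358 = 1358 km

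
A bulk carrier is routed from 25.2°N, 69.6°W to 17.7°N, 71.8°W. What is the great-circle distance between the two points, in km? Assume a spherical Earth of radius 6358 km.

863 km

cos σ = sin φ₁ sin φ₂ + cos φ₁ cos φ₂ cos Δλ
      = sin(25.20°)sin(17.70°) + cos(25.20°)cos(17.70°)cos(-2.20°) = 0.9908
σ = 7.774° → d = Rσ = 6358·0.13568 = 863 km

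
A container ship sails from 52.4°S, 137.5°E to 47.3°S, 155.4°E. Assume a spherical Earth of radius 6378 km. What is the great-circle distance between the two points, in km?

Haversine: a = sin²(Δφ/2)+cos φ₁ cos φ₂ sin²(Δλ/2) = 0.01199;  σ = 2·atan2(√a,√(1−a))
σ = 12.575° → d = Rσ = 6378·0.21947 = 1400 km

1400 km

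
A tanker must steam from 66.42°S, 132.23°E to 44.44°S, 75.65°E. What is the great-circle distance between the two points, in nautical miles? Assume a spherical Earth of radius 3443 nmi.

Haversine: a = sin²(Δφ/2)+cos φ₁ cos φ₂ sin²(Δλ/2) = 0.10050;  σ = 2·atan2(√a,√(1−a))
σ = 36.964° → d = Rσ = 3443·0.64515 = 2221 nmi

2221 nmi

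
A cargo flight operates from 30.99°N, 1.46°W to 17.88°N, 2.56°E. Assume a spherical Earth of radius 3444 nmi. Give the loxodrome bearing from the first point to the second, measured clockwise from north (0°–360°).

Δψ = ln[tan(π/4+φ₂/2)/tan(π/4+φ₁/2)] = -0.2521
Δλ = +0.0702 rad (taken the short way round)
course = atan2(Δλ, Δψ) = 164.45°

164.4°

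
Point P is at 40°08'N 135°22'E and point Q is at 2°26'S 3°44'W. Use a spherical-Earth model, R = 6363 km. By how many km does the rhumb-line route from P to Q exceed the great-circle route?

835 km

Great circle: cos σ = sin φ₁ sin φ₂ + cos φ₁ cos φ₂ cos Δλ,  σ = 2.2202 rad → d_gc = 14127.3 km
Rhumb line: Δψ = -0.8084, q = Δφ/Δψ = 0.9190, d_rh = R√(Δφ²+q²Δλ²) = 14962.5 km
Excess = 14962.5 − 14127.3 = 835.2 ≈ 835 km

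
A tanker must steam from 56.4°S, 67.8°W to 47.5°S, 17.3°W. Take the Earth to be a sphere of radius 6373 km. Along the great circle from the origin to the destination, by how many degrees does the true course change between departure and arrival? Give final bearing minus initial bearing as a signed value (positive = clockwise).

-40.9°

At departure: θ₁ = atan2(sin Δλ cos φ₂, cos φ₁ sin φ₂ − sin φ₁ cos φ₂ cos Δλ) = 95.49°
At arrival: θ₂ = atan2(sin Δλ cos φ₁, −cos φ₂ sin φ₁ + sin φ₂ cos φ₁ cos Δλ) = 54.62°
Δθ = θ₂ − θ₁ = -40.9°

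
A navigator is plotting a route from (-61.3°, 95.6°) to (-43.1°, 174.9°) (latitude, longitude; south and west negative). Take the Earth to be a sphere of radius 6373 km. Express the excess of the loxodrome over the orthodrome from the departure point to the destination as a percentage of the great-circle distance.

Great circle: σ = 0.8441 rad → d_gc = Rσ = 5379.2 km
Rhumb: Δφ = +0.3176, Δλ = +1.3840, Δψ = +0.5280, q = Δφ/Δψ = 0.6016 → d_rh = R√(Δφ²+q²Δλ²) = 5679.3 km
Excess = (5679.3 − 5379.2) / 5379.2 = 300.1 / 5379.2 = 5.58% ≈ 5.6%

5.6%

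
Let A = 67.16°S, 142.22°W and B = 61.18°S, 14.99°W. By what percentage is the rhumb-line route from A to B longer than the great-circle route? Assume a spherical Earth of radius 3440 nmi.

Great circle: σ = 0.8034 rad → d_gc = Rσ = 2763.8 nmi
Rhumb: Δφ = +0.1044, Δλ = +2.2206, Δψ = +0.2406, q = Δφ/Δψ = 0.4338 → d_rh = R√(Δφ²+q²Δλ²) = 3333.2 nmi
Excess = (3333.2 − 2763.8) / 2763.8 = 569.4 / 2763.8 = 20.60% ≈ 20.6%

20.6%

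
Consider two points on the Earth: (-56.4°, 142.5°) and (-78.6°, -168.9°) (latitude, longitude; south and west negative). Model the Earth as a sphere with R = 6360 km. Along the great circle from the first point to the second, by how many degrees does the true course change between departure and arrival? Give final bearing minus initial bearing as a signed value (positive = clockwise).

Initial bearing θ₁ = atan2(sin Δλ cos φ₂, cos φ₁ sin φ₂ − sin φ₁ cos φ₂ cos Δλ) = 161.12°
Final bearing θ₂ = (initial bearing from the destination back to the start) + 180° = 115.06°
Δθ = θ₂ − θ₁ = -46.1°

-46.1°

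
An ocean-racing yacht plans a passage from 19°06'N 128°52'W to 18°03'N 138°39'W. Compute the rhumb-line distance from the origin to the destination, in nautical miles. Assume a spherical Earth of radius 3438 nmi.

560 nmi

Δψ = ln[tan(π/4+φ₂/2)/tan(π/4+φ₁/2)] = -0.0193;  Δφ = -0.0183 rad,  Δλ = -0.1708 rad
q = Δφ/Δψ = 0.9479
d = R·√(Δφ² + q²Δλ²) = 3438·0.16289 = 560 nmi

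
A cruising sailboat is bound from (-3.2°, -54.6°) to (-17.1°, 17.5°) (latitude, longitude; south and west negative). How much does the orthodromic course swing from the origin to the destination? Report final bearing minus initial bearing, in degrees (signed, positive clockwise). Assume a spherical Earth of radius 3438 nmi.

-14.7°

At departure: θ₁ = atan2(sin Δλ cos φ₂, cos φ₁ sin φ₂ − sin φ₁ cos φ₂ cos Δλ) = 106.95°
At arrival: θ₂ = atan2(sin Δλ cos φ₁, −cos φ₂ sin φ₁ + sin φ₂ cos φ₁ cos Δλ) = 92.22°
Δθ = θ₂ − θ₁ = -14.7°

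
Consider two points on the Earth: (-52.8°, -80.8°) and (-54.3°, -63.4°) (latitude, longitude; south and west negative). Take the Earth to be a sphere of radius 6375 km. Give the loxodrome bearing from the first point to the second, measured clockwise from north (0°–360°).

Meridional parts: M(φ₁)=-1.0890, M(φ₂)=-1.1331 → ΔM = -0.0441;  Δλ = +0.3037 rad
tan C = Δλ / ΔM = -6.8909 → C = 98.26°

98.3°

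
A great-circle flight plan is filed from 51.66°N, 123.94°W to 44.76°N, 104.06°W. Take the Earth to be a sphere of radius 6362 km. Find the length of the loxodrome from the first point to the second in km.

1656 km

Rhumb course C = atan2(Δλ, Δψ) with Δψ = ln[tan(π/4+φ₂/2)/tan(π/4+φ₁/2)] = -0.1811, Δλ = +0.3470 → C = 117.56°
d = R·|Δφ| / |cos C| = 6362·0.12043 / 0.46270 = 1656 km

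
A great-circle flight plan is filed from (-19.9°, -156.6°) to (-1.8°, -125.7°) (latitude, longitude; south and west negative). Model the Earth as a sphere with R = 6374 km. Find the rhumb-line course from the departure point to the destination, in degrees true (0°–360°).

59.1°

Δψ = ln[tan(π/4+φ₂/2)/tan(π/4+φ₁/2)] = +0.3231
Δλ = +0.5393 rad (taken the short way round)
course = atan2(Δλ, Δψ) = 59.07°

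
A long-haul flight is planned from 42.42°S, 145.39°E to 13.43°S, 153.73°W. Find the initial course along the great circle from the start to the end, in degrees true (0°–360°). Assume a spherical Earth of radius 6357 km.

N = sin Δλ·cos φ₂ = +0.8497;  D = cos φ₁ sin φ₂ − sin φ₁ cos φ₂ cos Δλ = +0.1478
initial course = atan2(N, D) = 80.13°

80.1°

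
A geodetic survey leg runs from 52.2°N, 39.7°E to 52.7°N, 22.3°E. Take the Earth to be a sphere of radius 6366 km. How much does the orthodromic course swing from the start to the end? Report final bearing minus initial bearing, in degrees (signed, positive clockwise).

At departure: θ₁ = atan2(sin Δλ cos φ₂, cos φ₁ sin φ₂ − sin φ₁ cos φ₂ cos Δλ) = 279.60°
At arrival: θ₂ = atan2(sin Δλ cos φ₁, −cos φ₂ sin φ₁ + sin φ₂ cos φ₁ cos Δλ) = 265.76°
Δθ = θ₂ − θ₁ = -13.8°

-13.8°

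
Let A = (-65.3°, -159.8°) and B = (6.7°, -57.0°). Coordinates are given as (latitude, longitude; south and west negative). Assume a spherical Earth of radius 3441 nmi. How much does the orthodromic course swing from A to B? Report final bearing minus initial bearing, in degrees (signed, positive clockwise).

-74.3°

At departure: θ₁ = atan2(sin Δλ cos φ₂, cos φ₁ sin φ₂ − sin φ₁ cos φ₂ cos Δλ) = 98.87°
At arrival: θ₂ = atan2(sin Δλ cos φ₁, −cos φ₂ sin φ₁ + sin φ₂ cos φ₁ cos Δλ) = 24.56°
Δθ = θ₂ − θ₁ = -74.3°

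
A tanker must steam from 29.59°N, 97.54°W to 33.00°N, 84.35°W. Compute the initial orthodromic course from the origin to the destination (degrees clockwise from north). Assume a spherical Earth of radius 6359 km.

69.8°

θ = atan2( sin Δλ·cos φ₂ ,  cos φ₁ sin φ₂ − sin φ₁ cos φ₂ cos Δλ )
  = atan2(+0.1914, +0.0704) = 69.80°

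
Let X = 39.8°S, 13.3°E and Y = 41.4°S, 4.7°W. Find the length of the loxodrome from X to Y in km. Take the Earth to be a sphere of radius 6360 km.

Δψ = ln[tan(π/4+φ₂/2)/tan(π/4+φ₁/2)] = -0.0368;  Δφ = -0.0279 rad,  Δλ = -0.3142 rad
q = Δφ/Δψ = 0.7592
d = R·√(Δφ² + q²Δλ²) = 6360·0.24014 = 1527 km

1527 km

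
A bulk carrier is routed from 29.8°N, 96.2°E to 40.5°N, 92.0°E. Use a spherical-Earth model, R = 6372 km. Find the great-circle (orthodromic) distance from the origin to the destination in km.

1249 km

cos σ = sin φ₁ sin φ₂ + cos φ₁ cos φ₂ cos Δλ
      = sin(29.80°)sin(40.50°) + cos(29.80°)cos(40.50°)cos(-4.20°) = 0.9808
σ = 11.234° → d = Rσ = 6372·0.19607 = 1249 km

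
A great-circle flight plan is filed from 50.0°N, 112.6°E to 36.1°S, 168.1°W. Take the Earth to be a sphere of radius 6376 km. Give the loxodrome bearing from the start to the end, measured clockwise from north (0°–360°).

Δψ = ln[tan(π/4+φ₂/2)/tan(π/4+φ₁/2)] = -1.6871
Δλ = +1.3840 rad (taken the short way round)
course = atan2(Δλ, Δψ) = 140.64°

140.6°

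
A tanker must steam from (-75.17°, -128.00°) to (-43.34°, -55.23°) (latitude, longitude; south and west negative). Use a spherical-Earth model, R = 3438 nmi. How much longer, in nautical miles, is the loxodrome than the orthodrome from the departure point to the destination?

139 nmi

Great circle: cos σ = sin φ₁ sin φ₂ + cos φ₁ cos φ₂ cos Δλ,  σ = 0.7690 rad → d_gc = 2643.833 nmi
Rhumb line: Δψ = +1.1981, q = Δφ/Δψ = 0.4637, d_rh = R√(Δφ²+q²Δλ²) = 2783.331 nmi
Excess = 2783.331 − 2643.833 = 139.498 ≈ 139 nmi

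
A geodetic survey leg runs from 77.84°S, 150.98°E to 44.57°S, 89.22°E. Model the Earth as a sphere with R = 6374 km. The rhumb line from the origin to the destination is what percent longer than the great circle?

3.8%

Great circle: σ = 0.7120 rad → d_gc = Rσ = 4538.5 km
Rhumb: Δφ = +0.5807, Δλ = -1.0779, Δψ = +1.3687, q = Δφ/Δψ = 0.4243 → d_rh = R√(Δφ²+q²Δλ²) = 4711.2 km
Excess = (4711.2 − 4538.5) / 4538.5 = 172.7 / 4538.5 = 3.81% ≈ 3.8%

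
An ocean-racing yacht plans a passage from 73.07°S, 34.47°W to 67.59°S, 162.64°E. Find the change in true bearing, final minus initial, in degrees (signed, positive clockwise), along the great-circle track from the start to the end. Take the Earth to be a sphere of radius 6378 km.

+161.9°

Initial bearing θ₁ = atan2(sin Δλ cos φ₂, cos φ₁ sin φ₂ − sin φ₁ cos φ₂ cos Δλ) = 190.29°
Final bearing θ₂ = (initial bearing from the destination back to the start) + 180° = 352.16°
Δθ = θ₂ − θ₁ = +161.9°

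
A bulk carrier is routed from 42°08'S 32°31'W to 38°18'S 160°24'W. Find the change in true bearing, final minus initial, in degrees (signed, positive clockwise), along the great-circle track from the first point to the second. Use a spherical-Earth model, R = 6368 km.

At departure: θ₁ = atan2(sin Δλ cos φ₂, cos φ₁ sin φ₂ − sin φ₁ cos φ₂ cos Δλ) = 218.35°
At arrival: θ₂ = atan2(sin Δλ cos φ₁, −cos φ₂ sin φ₁ + sin φ₂ cos φ₁ cos Δλ) = 324.10°
Δθ = θ₂ − θ₁ = +105.8°

+105.8°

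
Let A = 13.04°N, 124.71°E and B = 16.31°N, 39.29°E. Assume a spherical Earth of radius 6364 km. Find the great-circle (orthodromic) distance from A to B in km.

Haversine: a = sin²(Δφ/2)+cos φ₁ cos φ₂ sin²(Δλ/2) = 0.43099;  σ = 2·atan2(√a,√(1−a))
σ = 82.066° → d = Rσ = 6364·1.43233 = 9115 km

9115 km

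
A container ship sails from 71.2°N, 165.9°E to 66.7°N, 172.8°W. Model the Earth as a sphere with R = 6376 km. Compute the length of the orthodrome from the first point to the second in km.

980 km

cos σ = sin φ₁ sin φ₂ + cos φ₁ cos φ₂ cos Δλ
      = sin(71.20°)sin(66.70°) + cos(71.20°)cos(66.70°)cos(21.30°) = 0.9882
σ = 8.807° → d = Rσ = 6376·0.15371 = 980 km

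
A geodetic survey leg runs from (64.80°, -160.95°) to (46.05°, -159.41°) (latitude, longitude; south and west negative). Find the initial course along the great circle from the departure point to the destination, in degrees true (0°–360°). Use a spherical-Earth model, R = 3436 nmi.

176.7°

N = sin Δλ·cos φ₂ = +0.0187;  D = cos φ₁ sin φ₂ − sin φ₁ cos φ₂ cos Δλ = -0.3212
initial course = atan2(N, D) = 176.68°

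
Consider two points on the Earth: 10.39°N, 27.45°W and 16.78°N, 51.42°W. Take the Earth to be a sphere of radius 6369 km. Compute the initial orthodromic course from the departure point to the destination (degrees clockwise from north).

θ = atan2( sin Δλ·cos φ₂ ,  cos φ₁ sin φ₂ − sin φ₁ cos φ₂ cos Δλ )
  = atan2(-0.3890, +0.1262) = 287.97°

288.0°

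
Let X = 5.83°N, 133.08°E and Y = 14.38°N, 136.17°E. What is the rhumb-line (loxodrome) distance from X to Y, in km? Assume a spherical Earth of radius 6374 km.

1009 km

Rhumb course C = atan2(Δλ, Δψ) with Δψ = ln[tan(π/4+φ₂/2)/tan(π/4+φ₁/2)] = +0.1517, Δλ = +0.0539 → C = 19.57°
d = R·|Δφ| / |cos C| = 6374·0.14923 / 0.94225 = 1009 km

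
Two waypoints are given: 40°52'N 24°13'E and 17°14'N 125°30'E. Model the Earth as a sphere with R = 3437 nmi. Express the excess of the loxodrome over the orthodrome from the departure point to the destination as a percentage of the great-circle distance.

Great circle: σ = 1.5182 rad → d_gc = Rσ = 5218.2 nmi
Rhumb: Δφ = -0.4125, Δλ = +1.7677, Δψ = -0.4774, q = Δφ/Δψ = 0.8641 → d_rh = R√(Δφ²+q²Δλ²) = 5437.9 nmi
Excess = (5437.9 − 5218.2) / 5218.2 = 219.7 / 5218.2 = 4.21% ≈ 4.2%

4.2%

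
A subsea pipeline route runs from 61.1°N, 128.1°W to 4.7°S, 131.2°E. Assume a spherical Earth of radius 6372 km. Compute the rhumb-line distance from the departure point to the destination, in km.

Δψ = ln[tan(π/4+φ₂/2)/tan(π/4+φ₁/2)] = -1.4381;  Δφ = -1.1484 rad,  Δλ = -1.7575 rad
q = Δφ/Δψ = 0.7986
d = R·√(Δφ² + q²Δλ²) = 6372·1.81347 = 11555 km

11555 km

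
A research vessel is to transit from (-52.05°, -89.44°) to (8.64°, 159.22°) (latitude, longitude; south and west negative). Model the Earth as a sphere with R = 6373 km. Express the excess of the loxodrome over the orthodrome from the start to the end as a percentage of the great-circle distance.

4.0%

Great circle: σ = 1.9174 rad → d_gc = Rσ = 12219.6 km
Rhumb: Δφ = +1.0592, Δλ = -1.9432, Δψ = +1.2190, q = Δφ/Δψ = 0.8690 → d_rh = R√(Δφ²+q²Δλ²) = 12703.7 km
Excess = (12703.7 − 12219.6) / 12219.6 = 484.1 / 12219.6 = 3.96% ≈ 4.0%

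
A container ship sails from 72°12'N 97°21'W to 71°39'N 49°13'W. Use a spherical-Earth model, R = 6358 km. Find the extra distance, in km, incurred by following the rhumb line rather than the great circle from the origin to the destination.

44 km

Great circle: cos σ = sin φ₁ sin φ₂ + cos φ₁ cos φ₂ cos Δλ,  σ = 0.2539 rad → d_gc = 1614.2 km
Rhumb line: Δψ = -0.0309, q = Δφ/Δψ = 0.3102, d_rh = R√(Δφ²+q²Δλ²) = 1658.2 km
Excess = 1658.2 − 1614.2 = 44.0 ≈ 44 km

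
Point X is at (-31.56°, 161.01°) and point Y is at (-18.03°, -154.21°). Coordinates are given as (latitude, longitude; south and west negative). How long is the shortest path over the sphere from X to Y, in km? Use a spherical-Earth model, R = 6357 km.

Haversine: a = sin²(Δφ/2)+cos φ₁ cos φ₂ sin²(Δλ/2) = 0.13144;  σ = 2·atan2(√a,√(1−a))
σ = 42.513° → d = Rσ = 6357·0.74199 = 4717 km

4717 km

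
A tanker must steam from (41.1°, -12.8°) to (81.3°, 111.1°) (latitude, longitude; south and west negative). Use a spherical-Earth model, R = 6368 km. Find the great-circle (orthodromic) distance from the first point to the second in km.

Haversine: a = sin²(Δφ/2)+cos φ₁ cos φ₂ sin²(Δλ/2) = 0.20688;  σ = 2·atan2(√a,√(1−a))
σ = 54.110° → d = Rσ = 6368·0.94439 = 6014 km

6014 km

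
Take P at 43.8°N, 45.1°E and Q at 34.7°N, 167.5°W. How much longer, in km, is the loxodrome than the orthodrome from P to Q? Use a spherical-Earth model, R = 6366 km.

Great circle: cos σ = sin φ₁ sin φ₂ + cos φ₁ cos φ₂ cos Δλ,  σ = 1.6769 rad → d_gc = 10675.0 km
Rhumb line: Δψ = -0.2056, q = Δφ/Δψ = 0.7725, d_rh = R√(Δφ²+q²Δλ²) = 12691.6 km
Excess = 12691.6 − 10675.0 = 2016.6 ≈ 2017 km

2017 km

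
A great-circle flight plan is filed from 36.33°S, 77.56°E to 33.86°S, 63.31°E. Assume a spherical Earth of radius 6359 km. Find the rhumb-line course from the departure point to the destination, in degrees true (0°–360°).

Meridional parts: M(φ₁)=-0.6814, M(φ₂)=-0.6287 → ΔM = +0.0527;  Δλ = -0.2487 rad
tan C = Δλ / ΔM = -4.7197 → C = 281.96°

282.0°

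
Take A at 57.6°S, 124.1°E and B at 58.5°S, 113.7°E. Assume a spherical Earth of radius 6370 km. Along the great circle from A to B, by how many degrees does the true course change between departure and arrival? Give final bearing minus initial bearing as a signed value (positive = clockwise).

At departure: θ₁ = atan2(sin Δλ cos φ₂, cos φ₁ sin φ₂ − sin φ₁ cos φ₂ cos Δλ) = 256.32°
At arrival: θ₂ = atan2(sin Δλ cos φ₁, −cos φ₂ sin φ₁ + sin φ₂ cos φ₁ cos Δλ) = 265.15°
Δθ = θ₂ − θ₁ = +8.8°

+8.8°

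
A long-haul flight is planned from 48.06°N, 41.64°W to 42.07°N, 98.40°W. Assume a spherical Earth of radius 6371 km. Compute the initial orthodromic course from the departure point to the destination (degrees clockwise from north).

283.2°

N = sin Δλ·cos φ₂ = -0.6209;  D = cos φ₁ sin φ₂ − sin φ₁ cos φ₂ cos Δλ = +0.1451
initial course = atan2(N, D) = 283.16°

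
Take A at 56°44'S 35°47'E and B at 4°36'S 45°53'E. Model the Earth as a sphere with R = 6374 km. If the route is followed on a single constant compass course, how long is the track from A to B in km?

5870 km

Δψ = ln[tan(π/4+φ₂/2)/tan(π/4+φ₁/2)] = +1.1278;  Δφ = +0.9099 rad,  Δλ = +0.1763 rad
q = Δφ/Δψ = 0.8068
d = R·√(Δφ² + q²Δλ²) = 6374·0.92095 = 5870 km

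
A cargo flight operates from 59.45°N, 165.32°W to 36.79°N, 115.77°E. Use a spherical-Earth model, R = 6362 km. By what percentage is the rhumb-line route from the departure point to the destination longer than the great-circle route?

Great circle: σ = 0.9347 rad → d_gc = Rσ = 5946.7 km
Rhumb: Δφ = -0.3955, Δλ = -1.3772, Δψ = -0.6065, q = Δφ/Δψ = 0.6521 → d_rh = R√(Δφ²+q²Δλ²) = 6243.0 km
Excess = (6243.0 − 5946.7) / 5946.7 = 296.3 / 5946.7 = 4.98% ≈ 5.0%

5.0%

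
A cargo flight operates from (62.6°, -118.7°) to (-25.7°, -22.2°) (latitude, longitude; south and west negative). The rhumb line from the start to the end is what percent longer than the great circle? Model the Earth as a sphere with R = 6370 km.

2.7%

Great circle: σ = 2.0175 rad → d_gc = Rσ = 12851.2 km
Rhumb: Δφ = -1.5411, Δλ = +1.6842, Δψ = -1.8759, q = Δφ/Δψ = 0.8215 → d_rh = R√(Δφ²+q²Δλ²) = 13193.1 km
Excess = (13193.1 − 12851.2) / 12851.2 = 341.9 / 12851.2 = 2.66% ≈ 2.7%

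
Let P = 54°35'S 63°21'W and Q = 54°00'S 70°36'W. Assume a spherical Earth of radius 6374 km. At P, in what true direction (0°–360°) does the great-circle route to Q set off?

274.9°

θ = atan2( sin Δλ·cos φ₂ ,  cos φ₁ sin φ₂ − sin φ₁ cos φ₂ cos Δλ )
  = atan2(-0.0742, +0.0064) = 274.89°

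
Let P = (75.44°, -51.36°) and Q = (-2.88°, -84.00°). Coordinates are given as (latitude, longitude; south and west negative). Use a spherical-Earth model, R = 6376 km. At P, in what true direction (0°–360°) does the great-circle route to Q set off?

θ = atan2( sin Δλ·cos φ₂ ,  cos φ₁ sin φ₂ − sin φ₁ cos φ₂ cos Δλ )
  = atan2(-0.5387, -0.8266) = 213.09°

213.1°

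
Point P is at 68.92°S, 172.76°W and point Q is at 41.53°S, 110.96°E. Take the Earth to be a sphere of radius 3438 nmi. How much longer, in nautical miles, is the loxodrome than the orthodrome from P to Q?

154 nmi

Great circle: cos σ = sin φ₁ sin φ₂ + cos φ₁ cos φ₂ cos Δλ,  σ = 0.8196 rad → d_gc = 2817.83 nmi
Rhumb line: Δψ = +0.8835, q = Δφ/Δψ = 0.5411, d_rh = R√(Δφ²+q²Δλ²) = 2972.30 nmi
Excess = 2972.30 − 2817.83 = 154.47 ≈ 154 nmi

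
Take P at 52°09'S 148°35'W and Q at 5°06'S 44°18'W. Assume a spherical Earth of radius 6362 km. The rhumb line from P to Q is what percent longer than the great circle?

4.8%

Great circle: σ = 1.6515 rad → d_gc = Rσ = 10506.7 km
Rhumb: Δφ = +0.8212, Δλ = +1.8201, Δψ = +0.9813, q = Δφ/Δψ = 0.8368 → d_rh = R√(Δφ²+q²Δλ²) = 11008.6 km
Excess = (11008.6 − 10506.7) / 10506.7 = 501.9 / 10506.7 = 4.78% ≈ 4.8%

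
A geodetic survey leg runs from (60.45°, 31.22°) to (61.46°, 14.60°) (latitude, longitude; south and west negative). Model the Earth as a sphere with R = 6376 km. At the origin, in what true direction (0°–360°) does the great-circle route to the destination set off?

N = sin Δλ·cos φ₂ = -0.1367;  D = cos φ₁ sin φ₂ − sin φ₁ cos φ₂ cos Δλ = +0.0350
initial course = atan2(N, D) = 284.36°

284.4°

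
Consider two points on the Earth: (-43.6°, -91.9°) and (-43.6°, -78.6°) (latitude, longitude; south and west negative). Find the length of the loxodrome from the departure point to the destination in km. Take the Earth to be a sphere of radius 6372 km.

1071 km

Δψ = ln[tan(π/4+φ₂/2)/tan(π/4+φ₁/2)] = +0.0000;  Δφ = +0.0000 rad,  Δλ = +0.2321 rad
Δψ ≈ 0 so q = cos φ₁ = 0.7242
d = R·√(Δφ² + q²Δλ²) = 6372·0.16810 = 1071 km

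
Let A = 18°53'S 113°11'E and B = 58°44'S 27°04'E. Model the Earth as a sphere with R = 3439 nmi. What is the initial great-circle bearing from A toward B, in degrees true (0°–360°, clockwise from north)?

N = sin Δλ·cos φ₂ = -0.5178;  D = cos φ₁ sin φ₂ − sin φ₁ cos φ₂ cos Δλ = -0.7974
initial course = atan2(N, D) = 213.00°

213.0°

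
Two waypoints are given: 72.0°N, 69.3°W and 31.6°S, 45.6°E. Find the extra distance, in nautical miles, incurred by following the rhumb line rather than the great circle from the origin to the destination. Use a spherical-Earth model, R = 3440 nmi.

415 nmi

Great circle: cos σ = sin φ₁ sin φ₂ + cos φ₁ cos φ₂ cos Δλ,  σ = 2.2258 rad → d_gc = 7656.7 nmi
Rhumb line: Δψ = -2.4245, q = Δφ/Δψ = 0.7458, d_rh = R√(Δφ²+q²Δλ²) = 8072.0 nmi
Excess = 8072.0 − 7656.7 = 415.3 ≈ 415 nmi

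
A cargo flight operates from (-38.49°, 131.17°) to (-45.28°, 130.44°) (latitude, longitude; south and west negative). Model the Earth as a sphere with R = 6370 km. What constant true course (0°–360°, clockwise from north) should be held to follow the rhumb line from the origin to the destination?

184.6°

Δψ = ln[tan(π/4+φ₂/2)/tan(π/4+φ₁/2)] = -0.1594
Δλ = -0.0127 rad (taken the short way round)
course = atan2(Δλ, Δψ) = 184.57°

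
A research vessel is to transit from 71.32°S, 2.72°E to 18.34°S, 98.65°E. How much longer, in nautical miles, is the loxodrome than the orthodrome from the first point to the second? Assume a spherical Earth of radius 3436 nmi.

Great circle: cos σ = sin φ₁ sin φ₂ + cos φ₁ cos φ₂ cos Δλ,  σ = 1.3009 rad → d_gc = 4469.8 nmi
Rhumb line: Δψ = +1.4793, q = Δφ/Δψ = 0.6251, d_rh = R√(Δφ²+q²Δλ²) = 4798.5 nmi
Excess = 4798.5 − 4469.8 = 328.7 ≈ 329 nmi

329 nmi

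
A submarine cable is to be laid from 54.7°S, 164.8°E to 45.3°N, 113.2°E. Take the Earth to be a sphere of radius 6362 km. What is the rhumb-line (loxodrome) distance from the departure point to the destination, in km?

Rhumb course C = atan2(Δλ, Δψ) with Δψ = ln[tan(π/4+φ₂/2)/tan(π/4+φ₁/2)] = +2.0339, Δλ = -0.9006 → C = 336.12°
d = R·|Δφ| / |cos C| = 6362·1.74533 / 0.91438 = 12144 km

12144 km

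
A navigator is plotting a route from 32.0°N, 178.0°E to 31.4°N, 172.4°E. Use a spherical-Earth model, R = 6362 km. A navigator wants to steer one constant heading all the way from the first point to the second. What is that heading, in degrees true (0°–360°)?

Meridional parts: M(φ₁)=+0.5900, M(φ₂)=+0.5777 → ΔM = -0.0123;  Δλ = -0.0977 rad
tan C = Δλ / ΔM = +7.9408 → C = 262.82°

262.8°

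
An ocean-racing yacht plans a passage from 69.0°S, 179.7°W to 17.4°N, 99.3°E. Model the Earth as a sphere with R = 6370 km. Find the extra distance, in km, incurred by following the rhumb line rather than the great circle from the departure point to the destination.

Great circle: cos σ = sin φ₁ sin φ₂ + cos φ₁ cos φ₂ cos Δλ,  σ = 1.7984 rad → d_gc = 11456.1 km
Rhumb line: Δψ = +1.9940, q = Δφ/Δψ = 0.7562, d_rh = R√(Δφ²+q²Δλ²) = 11774.9 km
Excess = 11774.9 − 11456.1 = 318.8 ≈ 319 km

319 km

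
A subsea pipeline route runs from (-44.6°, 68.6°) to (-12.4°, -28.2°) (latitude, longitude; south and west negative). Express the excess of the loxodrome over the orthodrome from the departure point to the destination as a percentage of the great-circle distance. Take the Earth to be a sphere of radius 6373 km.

Great circle: σ = 1.5023 rad → d_gc = Rσ = 9574.2 km
Rhumb: Δφ = +0.5620, Δλ = -1.6895, Δψ = +0.6534, q = Δφ/Δψ = 0.8601 → d_rh = R√(Δφ²+q²Δλ²) = 9929.3 km
Excess = (9929.3 − 9574.2) / 9574.2 = 355.1 / 9574.2 = 3.71% ≈ 3.7%

3.7%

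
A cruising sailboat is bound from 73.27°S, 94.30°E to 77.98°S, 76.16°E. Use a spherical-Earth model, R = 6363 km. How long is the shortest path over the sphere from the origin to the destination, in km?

cos σ = sin φ₁ sin φ₂ + cos φ₁ cos φ₂ cos Δλ
      = sin(-73.27°)sin(-77.98°) + cos(-73.27°)cos(-77.98°)cos(-18.14°) = 0.9936
σ = 6.464° → d = Rσ = 6363·0.11281 = 718 km

718 km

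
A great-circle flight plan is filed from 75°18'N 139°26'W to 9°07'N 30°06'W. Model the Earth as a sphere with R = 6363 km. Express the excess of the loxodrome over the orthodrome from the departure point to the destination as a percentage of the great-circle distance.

9.5%

Great circle: σ = 1.5004 rad → d_gc = Rσ = 9547.2 km
Rhumb: Δφ = -1.1551, Δλ = +1.9082, Δψ = -1.8882, q = Δφ/Δψ = 0.6117 → d_rh = R√(Δφ²+q²Δλ²) = 10449.7 km
Excess = (10449.7 − 9547.2) / 9547.2 = 902.5 / 9547.2 = 9.453% ≈ 9.5%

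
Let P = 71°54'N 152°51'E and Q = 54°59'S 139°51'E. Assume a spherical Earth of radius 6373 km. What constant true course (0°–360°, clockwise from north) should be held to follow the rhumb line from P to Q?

Δψ = ln[tan(π/4+φ₂/2)/tan(π/4+φ₁/2)] = -2.9908
Δλ = -0.2269 rad (taken the short way round)
course = atan2(Δλ, Δψ) = 184.34°

184.3°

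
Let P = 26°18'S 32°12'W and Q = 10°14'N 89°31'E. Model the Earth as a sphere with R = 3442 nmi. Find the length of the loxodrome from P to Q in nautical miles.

Δψ = ln[tan(π/4+φ₂/2)/tan(π/4+φ₁/2)] = +0.6556;  Δφ = +0.6376 rad,  Δλ = +2.1244 rad
q = Δφ/Δψ = 0.9726
d = R·√(Δφ² + q²Δλ²) = 3442·2.16225 = 7442 nmi

7442 nmi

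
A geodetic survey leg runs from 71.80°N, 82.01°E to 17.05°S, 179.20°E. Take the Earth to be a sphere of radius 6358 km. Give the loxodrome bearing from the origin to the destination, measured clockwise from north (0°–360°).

141.5°

Meridional parts: M(φ₁)=+1.8315, M(φ₂)=-0.3021 → ΔM = -2.1336;  Δλ = +1.6963 rad
tan C = Δλ / ΔM = -0.7950 → C = 141.51°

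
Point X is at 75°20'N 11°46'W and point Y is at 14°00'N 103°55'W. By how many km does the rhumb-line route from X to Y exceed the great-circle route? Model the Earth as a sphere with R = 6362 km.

Great circle: cos σ = sin φ₁ sin φ₂ + cos φ₁ cos φ₂ cos Δλ,  σ = 1.3440 rad → d_gc = 8550.8 km
Rhumb line: Δψ = -1.8035, q = Δφ/Δψ = 0.5936, d_rh = R√(Δφ²+q²Δλ²) = 9125.0 km
Excess = 9125.0 − 8550.8 = 574.2 ≈ 574 km

574 km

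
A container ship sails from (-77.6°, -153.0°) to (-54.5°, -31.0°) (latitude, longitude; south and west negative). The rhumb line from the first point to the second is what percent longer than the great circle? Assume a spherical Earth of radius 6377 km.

18.2%

Great circle: σ = 0.7539 rad → d_gc = Rσ = 4807.4 km
Rhumb: Δφ = +0.4032, Δλ = +2.1293, Δψ = +1.0806, q = Δφ/Δψ = 0.3731 → d_rh = R√(Δφ²+q²Δλ²) = 5681.0 km
Excess = (5681.0 − 4807.4) / 4807.4 = 873.6 / 4807.4 = 18.17% ≈ 18.2%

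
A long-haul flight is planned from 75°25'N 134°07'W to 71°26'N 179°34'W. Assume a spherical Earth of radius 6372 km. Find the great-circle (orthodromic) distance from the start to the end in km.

1466 km

Haversine: a = sin²(Δφ/2)+cos φ₁ cos φ₂ sin²(Δλ/2) = 0.01317;  σ = 2·atan2(√a,√(1−a))
σ = 13.181° → d = Rσ = 6372·0.23005 = 1466 km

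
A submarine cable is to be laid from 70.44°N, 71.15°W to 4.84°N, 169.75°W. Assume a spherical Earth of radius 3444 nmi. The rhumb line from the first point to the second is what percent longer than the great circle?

6.6%

Great circle: σ = 1.5412 rad → d_gc = Rσ = 5307.8 nmi
Rhumb: Δφ = -1.1449, Δλ = -1.7209, Δψ = -1.6735, q = Δφ/Δψ = 0.6841 → d_rh = R√(Δφ²+q²Δλ²) = 5655.9 nmi
Excess = (5655.9 − 5307.8) / 5307.8 = 348.1 / 5307.8 = 6.56% ≈ 6.6%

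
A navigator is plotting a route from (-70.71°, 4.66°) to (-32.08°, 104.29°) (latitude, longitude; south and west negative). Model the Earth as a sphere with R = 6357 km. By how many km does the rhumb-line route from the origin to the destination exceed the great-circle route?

Great circle: cos σ = sin φ₁ sin φ₂ + cos φ₁ cos φ₂ cos Δλ,  σ = 1.0990 rad → d_gc = 6986.5 km
Rhumb line: Δψ = +1.1806, q = Δφ/Δψ = 0.5711, d_rh = R√(Δφ²+q²Δλ²) = 7630.3 km
Excess = 7630.3 − 6986.5 = 643.8 ≈ 644 km

644 km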